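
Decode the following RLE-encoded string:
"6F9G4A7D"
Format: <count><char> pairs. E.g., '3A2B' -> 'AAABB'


Expanding each <count><char> pair:
  6F -> 'FFFFFF'
  9G -> 'GGGGGGGGG'
  4A -> 'AAAA'
  7D -> 'DDDDDDD'

Decoded = FFFFFFGGGGGGGGGAAAADDDDDDD


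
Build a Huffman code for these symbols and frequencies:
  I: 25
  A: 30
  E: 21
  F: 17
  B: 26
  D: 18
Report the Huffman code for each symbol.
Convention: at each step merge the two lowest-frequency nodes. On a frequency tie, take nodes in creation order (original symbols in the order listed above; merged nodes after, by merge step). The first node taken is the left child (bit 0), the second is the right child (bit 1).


Huffman tree construction:
Step 1: Merge F(17) + D(18) = 35
Step 2: Merge E(21) + I(25) = 46
Step 3: Merge B(26) + A(30) = 56
Step 4: Merge (F+D)(35) + (E+I)(46) = 81
Step 5: Merge (B+A)(56) + ((F+D)+(E+I))(81) = 137
Read each symbol's code off the tree from the root (left child = 0, right child = 1).

Codes:
  I: 111 (length 3)
  A: 01 (length 2)
  E: 110 (length 3)
  F: 100 (length 3)
  B: 00 (length 2)
  D: 101 (length 3)
Average code length: 355/137 = 2.5912 bits/symbol


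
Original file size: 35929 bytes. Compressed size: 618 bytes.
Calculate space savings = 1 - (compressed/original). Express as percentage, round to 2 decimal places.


ratio = compressed/original = 618/35929 = 0.017201
savings = 1 - ratio = 1 - 0.017201 = 0.982799
as a percentage: 0.982799 * 100 = 98.28%

Space savings = 1 - 618/35929 = 98.28%


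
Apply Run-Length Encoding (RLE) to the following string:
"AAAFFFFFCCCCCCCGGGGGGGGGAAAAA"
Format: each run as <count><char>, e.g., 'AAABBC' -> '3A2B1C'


Scanning runs left to right:
  i=0: run of 'A' x 3 -> '3A'
  i=3: run of 'F' x 5 -> '5F'
  i=8: run of 'C' x 7 -> '7C'
  i=15: run of 'G' x 9 -> '9G'
  i=24: run of 'A' x 5 -> '5A'

RLE = 3A5F7C9G5A


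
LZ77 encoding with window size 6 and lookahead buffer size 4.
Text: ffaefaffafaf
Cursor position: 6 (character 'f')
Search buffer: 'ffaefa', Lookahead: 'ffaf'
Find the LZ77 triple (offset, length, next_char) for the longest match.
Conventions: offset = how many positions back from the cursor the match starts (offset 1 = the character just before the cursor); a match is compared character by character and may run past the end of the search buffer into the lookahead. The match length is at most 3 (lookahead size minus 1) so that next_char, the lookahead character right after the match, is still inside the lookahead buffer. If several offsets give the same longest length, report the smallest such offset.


Try each offset into the search buffer:
  offset=1 (pos 5, char 'a'): match length 0
  offset=2 (pos 4, char 'f'): match length 1
  offset=3 (pos 3, char 'e'): match length 0
  offset=4 (pos 2, char 'a'): match length 0
  offset=5 (pos 1, char 'f'): match length 1
  offset=6 (pos 0, char 'f'): match length 3
Longest match has length 3 at offset 6.
next_char = character at position 6 + 3 = 9 -> 'f'

Best match: offset=6, length=3 (matching 'ffa' starting at position 0)
LZ77 triple: (6, 3, 'f')


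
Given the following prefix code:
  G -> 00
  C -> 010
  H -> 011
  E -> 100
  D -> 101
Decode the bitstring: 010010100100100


Decoding step by step:
Bits 010 -> C
Bits 010 -> C
Bits 100 -> E
Bits 100 -> E
Bits 100 -> E


Decoded message: CCEEE


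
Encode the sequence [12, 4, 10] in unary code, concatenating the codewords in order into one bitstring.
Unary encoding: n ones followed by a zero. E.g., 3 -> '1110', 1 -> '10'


Encode each number as n ones followed by a terminating 0:
  12 -> 1111111111110 (13 bits)
  4 -> 11110 (5 bits)
  10 -> 11111111110 (11 bits)
Total length = 13 + 5 + 11 = 29 bits.

Unary([12, 4, 10]) = 11111111111101111011111111110 (29 bits)


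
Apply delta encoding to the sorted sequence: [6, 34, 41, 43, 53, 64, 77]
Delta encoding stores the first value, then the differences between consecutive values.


First value: 6
Deltas:
  34 - 6 = 28
  41 - 34 = 7
  43 - 41 = 2
  53 - 43 = 10
  64 - 53 = 11
  77 - 64 = 13


Delta encoded: [6, 28, 7, 2, 10, 11, 13]


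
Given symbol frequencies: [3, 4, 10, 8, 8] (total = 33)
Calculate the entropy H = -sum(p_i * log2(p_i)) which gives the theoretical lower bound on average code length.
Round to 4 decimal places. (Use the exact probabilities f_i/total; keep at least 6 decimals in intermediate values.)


Per-symbol terms -p_i * log2(p_i) with p_i = f_i/33:
  p = 3/33 = 0.090909: log2(p) = -3.459432, -p*log2(p) = 0.314494
  p = 4/33 = 0.121212: log2(p) = -3.044394, -p*log2(p) = 0.369017
  p = 10/33 = 0.303030: log2(p) = -1.722466, -p*log2(p) = 0.521959
  p = 8/33 = 0.242424: log2(p) = -2.044394, -p*log2(p) = 0.495611
  p = 8/33 = 0.242424: log2(p) = -2.044394, -p*log2(p) = 0.495611
H = 0.314494 + 0.369017 + 0.521959 + 0.495611 + 0.495611 = 2.196692

H = 2.1967 bits/symbol


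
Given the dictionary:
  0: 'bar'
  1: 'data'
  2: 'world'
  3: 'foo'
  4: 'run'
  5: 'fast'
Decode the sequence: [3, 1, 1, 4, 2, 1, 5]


Look up each index in the dictionary:
  3 -> 'foo'
  1 -> 'data'
  1 -> 'data'
  4 -> 'run'
  2 -> 'world'
  1 -> 'data'
  5 -> 'fast'

Decoded: "foo data data run world data fast"


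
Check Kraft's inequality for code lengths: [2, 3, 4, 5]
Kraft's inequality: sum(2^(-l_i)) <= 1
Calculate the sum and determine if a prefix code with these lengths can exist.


Sum = 2^(-2) + 2^(-3) + 2^(-4) + 2^(-5)
    = 0.25 + 0.125 + 0.0625 + 0.03125
    = 15/32 = 0.46875
Since 0.46875 <= 1, Kraft's inequality IS satisfied.
A prefix code with these lengths CAN exist.

Kraft sum = 0.46875. Satisfied.


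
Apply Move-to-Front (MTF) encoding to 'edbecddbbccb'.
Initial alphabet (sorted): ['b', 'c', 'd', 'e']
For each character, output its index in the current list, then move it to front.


MTF encoding:
'e': index 3 in ['b', 'c', 'd', 'e'] -> ['e', 'b', 'c', 'd']
'd': index 3 in ['e', 'b', 'c', 'd'] -> ['d', 'e', 'b', 'c']
'b': index 2 in ['d', 'e', 'b', 'c'] -> ['b', 'd', 'e', 'c']
'e': index 2 in ['b', 'd', 'e', 'c'] -> ['e', 'b', 'd', 'c']
'c': index 3 in ['e', 'b', 'd', 'c'] -> ['c', 'e', 'b', 'd']
'd': index 3 in ['c', 'e', 'b', 'd'] -> ['d', 'c', 'e', 'b']
'd': index 0 in ['d', 'c', 'e', 'b'] -> ['d', 'c', 'e', 'b']
'b': index 3 in ['d', 'c', 'e', 'b'] -> ['b', 'd', 'c', 'e']
'b': index 0 in ['b', 'd', 'c', 'e'] -> ['b', 'd', 'c', 'e']
'c': index 2 in ['b', 'd', 'c', 'e'] -> ['c', 'b', 'd', 'e']
'c': index 0 in ['c', 'b', 'd', 'e'] -> ['c', 'b', 'd', 'e']
'b': index 1 in ['c', 'b', 'd', 'e'] -> ['b', 'c', 'd', 'e']


Output: [3, 3, 2, 2, 3, 3, 0, 3, 0, 2, 0, 1]


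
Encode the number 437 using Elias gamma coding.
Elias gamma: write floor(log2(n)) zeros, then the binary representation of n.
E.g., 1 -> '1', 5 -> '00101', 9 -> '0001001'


num_bits = floor(log2(437)) + 1 = 9
leading_zeros = num_bits - 1 = 8
binary(437) = 110110101

Elias gamma(437) = '00000000' + '110110101' = 00000000110110101 (17 bits)


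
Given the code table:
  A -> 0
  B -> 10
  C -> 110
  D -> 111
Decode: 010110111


Decoding:
0 -> A
10 -> B
110 -> C
111 -> D


Result: ABCD


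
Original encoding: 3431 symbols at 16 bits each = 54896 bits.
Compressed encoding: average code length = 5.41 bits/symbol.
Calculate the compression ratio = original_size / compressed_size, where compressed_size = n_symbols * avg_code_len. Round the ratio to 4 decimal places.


original_size = n_symbols * orig_bits = 3431 * 16 = 54896 bits
compressed_size = n_symbols * avg_code_len = 3431 * 5.41 = 18561.71 bits
ratio = original_size / compressed_size = 54896 / 18561.71 = 2.9575

Compression ratio = 2.9575


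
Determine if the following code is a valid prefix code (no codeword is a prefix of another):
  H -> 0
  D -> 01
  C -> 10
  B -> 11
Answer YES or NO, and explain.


Checking each pair (does one codeword prefix another?):
  H='0' vs D='01': prefix -- VIOLATION

NO -- this is NOT a valid prefix code. H (0) is a prefix of D (01).


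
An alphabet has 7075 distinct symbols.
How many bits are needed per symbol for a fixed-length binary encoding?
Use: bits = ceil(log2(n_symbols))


log2(7075) = 12.7885
Bracket: 2^12 = 4096 < 7075 <= 2^13 = 8192
So ceil(log2(7075)) = 13

bits = ceil(log2(7075)) = ceil(12.7885) = 13 bits


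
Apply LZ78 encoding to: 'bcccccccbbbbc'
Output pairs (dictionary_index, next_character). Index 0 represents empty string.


LZ78 encoding steps:
Dictionary: {0: ''}
Step 1: w='' (idx 0), next='b' -> output (0, 'b'), add 'b' as idx 1
Step 2: w='' (idx 0), next='c' -> output (0, 'c'), add 'c' as idx 2
Step 3: w='c' (idx 2), next='c' -> output (2, 'c'), add 'cc' as idx 3
Step 4: w='cc' (idx 3), next='c' -> output (3, 'c'), add 'ccc' as idx 4
Step 5: w='c' (idx 2), next='b' -> output (2, 'b'), add 'cb' as idx 5
Step 6: w='b' (idx 1), next='b' -> output (1, 'b'), add 'bb' as idx 6
Step 7: w='b' (idx 1), next='c' -> output (1, 'c'), add 'bc' as idx 7


Encoded: [(0, 'b'), (0, 'c'), (2, 'c'), (3, 'c'), (2, 'b'), (1, 'b'), (1, 'c')]


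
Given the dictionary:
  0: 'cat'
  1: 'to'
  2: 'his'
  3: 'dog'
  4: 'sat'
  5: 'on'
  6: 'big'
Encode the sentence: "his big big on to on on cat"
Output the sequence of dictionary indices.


Look up each word in the dictionary:
  'his' -> 2
  'big' -> 6
  'big' -> 6
  'on' -> 5
  'to' -> 1
  'on' -> 5
  'on' -> 5
  'cat' -> 0

Encoded: [2, 6, 6, 5, 1, 5, 5, 0]


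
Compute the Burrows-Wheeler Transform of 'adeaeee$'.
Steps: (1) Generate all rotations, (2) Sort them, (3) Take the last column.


Rotations (sorted):
  0: $adeaeee -> last char: e
  1: adeaeee$ -> last char: $
  2: aeee$ade -> last char: e
  3: deaeee$a -> last char: a
  4: e$adeaee -> last char: e
  5: eaeee$ad -> last char: d
  6: ee$adeae -> last char: e
  7: eee$adea -> last char: a


BWT = e$eaedea


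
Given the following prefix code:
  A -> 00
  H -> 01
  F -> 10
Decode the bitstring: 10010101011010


Decoding step by step:
Bits 10 -> F
Bits 01 -> H
Bits 01 -> H
Bits 01 -> H
Bits 01 -> H
Bits 10 -> F
Bits 10 -> F


Decoded message: FHHHHFF


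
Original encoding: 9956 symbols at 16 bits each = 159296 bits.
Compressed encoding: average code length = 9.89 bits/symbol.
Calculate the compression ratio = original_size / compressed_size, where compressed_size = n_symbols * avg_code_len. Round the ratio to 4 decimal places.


original_size = n_symbols * orig_bits = 9956 * 16 = 159296 bits
compressed_size = n_symbols * avg_code_len = 9956 * 9.89 = 98464.84 bits
ratio = original_size / compressed_size = 159296 / 98464.84 = 1.6178

Compression ratio = 1.6178


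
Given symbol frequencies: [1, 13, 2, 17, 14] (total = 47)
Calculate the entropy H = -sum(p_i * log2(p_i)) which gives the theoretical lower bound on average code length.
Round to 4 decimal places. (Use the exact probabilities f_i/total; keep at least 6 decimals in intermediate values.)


Per-symbol terms -p_i * log2(p_i) with p_i = f_i/47:
  p = 1/47 = 0.021277: log2(p) = -5.554589, -p*log2(p) = 0.118183
  p = 13/47 = 0.276596: log2(p) = -1.854149, -p*log2(p) = 0.512850
  p = 2/47 = 0.042553: log2(p) = -4.554589, -p*log2(p) = 0.193812
  p = 17/47 = 0.361702: log2(p) = -1.467126, -p*log2(p) = 0.530663
  p = 14/47 = 0.297872: log2(p) = -1.747234, -p*log2(p) = 0.520453
H = 0.118183 + 0.512850 + 0.193812 + 0.530663 + 0.520453 = 1.875961

H = 1.876 bits/symbol


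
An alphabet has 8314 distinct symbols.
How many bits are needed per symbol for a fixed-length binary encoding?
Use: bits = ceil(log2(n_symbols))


log2(8314) = 13.0213
Bracket: 2^13 = 8192 < 8314 <= 2^14 = 16384
So ceil(log2(8314)) = 14

bits = ceil(log2(8314)) = ceil(13.0213) = 14 bits


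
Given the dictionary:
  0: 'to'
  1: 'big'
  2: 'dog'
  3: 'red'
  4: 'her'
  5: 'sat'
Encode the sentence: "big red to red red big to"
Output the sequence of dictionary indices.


Look up each word in the dictionary:
  'big' -> 1
  'red' -> 3
  'to' -> 0
  'red' -> 3
  'red' -> 3
  'big' -> 1
  'to' -> 0

Encoded: [1, 3, 0, 3, 3, 1, 0]


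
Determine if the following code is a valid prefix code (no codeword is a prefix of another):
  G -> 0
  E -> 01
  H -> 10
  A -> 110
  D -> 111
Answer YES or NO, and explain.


Checking each pair (does one codeword prefix another?):
  G='0' vs E='01': prefix -- VIOLATION

NO -- this is NOT a valid prefix code. G (0) is a prefix of E (01).


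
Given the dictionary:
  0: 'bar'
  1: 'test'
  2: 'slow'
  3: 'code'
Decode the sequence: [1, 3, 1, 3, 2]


Look up each index in the dictionary:
  1 -> 'test'
  3 -> 'code'
  1 -> 'test'
  3 -> 'code'
  2 -> 'slow'

Decoded: "test code test code slow"


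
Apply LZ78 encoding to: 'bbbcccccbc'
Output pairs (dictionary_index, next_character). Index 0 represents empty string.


LZ78 encoding steps:
Dictionary: {0: ''}
Step 1: w='' (idx 0), next='b' -> output (0, 'b'), add 'b' as idx 1
Step 2: w='b' (idx 1), next='b' -> output (1, 'b'), add 'bb' as idx 2
Step 3: w='' (idx 0), next='c' -> output (0, 'c'), add 'c' as idx 3
Step 4: w='c' (idx 3), next='c' -> output (3, 'c'), add 'cc' as idx 4
Step 5: w='cc' (idx 4), next='b' -> output (4, 'b'), add 'ccb' as idx 5
Step 6: w='c' (idx 3), end of input -> output (3, '')


Encoded: [(0, 'b'), (1, 'b'), (0, 'c'), (3, 'c'), (4, 'b'), (3, '')]


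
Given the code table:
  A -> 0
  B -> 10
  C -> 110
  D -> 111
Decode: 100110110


Decoding:
10 -> B
0 -> A
110 -> C
110 -> C


Result: BACC


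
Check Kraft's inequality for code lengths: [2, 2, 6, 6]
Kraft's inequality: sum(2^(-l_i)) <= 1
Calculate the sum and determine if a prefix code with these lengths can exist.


Sum = 2^(-2) + 2^(-2) + 2^(-6) + 2^(-6)
    = 0.25 + 0.25 + 0.015625 + 0.015625
    = 34/64 = 0.53125
Since 0.53125 <= 1, Kraft's inequality IS satisfied.
A prefix code with these lengths CAN exist.

Kraft sum = 0.53125. Satisfied.


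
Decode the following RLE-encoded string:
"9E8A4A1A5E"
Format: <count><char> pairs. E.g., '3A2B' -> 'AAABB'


Expanding each <count><char> pair:
  9E -> 'EEEEEEEEE'
  8A -> 'AAAAAAAA'
  4A -> 'AAAA'
  1A -> 'A'
  5E -> 'EEEEE'

Decoded = EEEEEEEEEAAAAAAAAAAAAAEEEEE


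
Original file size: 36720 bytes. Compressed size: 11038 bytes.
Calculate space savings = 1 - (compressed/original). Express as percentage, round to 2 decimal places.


ratio = compressed/original = 11038/36720 = 0.300599
savings = 1 - ratio = 1 - 0.300599 = 0.699401
as a percentage: 0.699401 * 100 = 69.94%

Space savings = 1 - 11038/36720 = 69.94%


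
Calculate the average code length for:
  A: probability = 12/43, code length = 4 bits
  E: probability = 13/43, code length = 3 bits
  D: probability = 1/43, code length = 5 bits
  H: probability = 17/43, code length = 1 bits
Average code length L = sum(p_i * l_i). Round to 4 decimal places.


Weighted contributions p_i * l_i:
  A: (12/43) * 4 = 48/43
  E: (13/43) * 3 = 39/43
  D: (1/43) * 5 = 5/43
  H: (17/43) * 1 = 17/43
Sum = (48 + 39 + 5 + 17)/43 = 109/43

L = 109/43 = 2.5349 bits/symbol


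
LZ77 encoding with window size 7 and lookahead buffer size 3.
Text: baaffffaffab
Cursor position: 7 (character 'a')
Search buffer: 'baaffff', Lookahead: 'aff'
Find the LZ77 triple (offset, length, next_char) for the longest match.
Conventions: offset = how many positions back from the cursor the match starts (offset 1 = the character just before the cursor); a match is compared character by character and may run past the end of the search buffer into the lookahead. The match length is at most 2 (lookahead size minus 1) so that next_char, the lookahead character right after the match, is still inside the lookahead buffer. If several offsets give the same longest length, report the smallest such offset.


Try each offset into the search buffer:
  offset=1 (pos 6, char 'f'): match length 0
  offset=2 (pos 5, char 'f'): match length 0
  offset=3 (pos 4, char 'f'): match length 0
  offset=4 (pos 3, char 'f'): match length 0
  offset=5 (pos 2, char 'a'): match length 2
  offset=6 (pos 1, char 'a'): match length 1
  offset=7 (pos 0, char 'b'): match length 0
Longest match has length 2 at offset 5.
next_char = character at position 7 + 2 = 9 -> 'f'

Best match: offset=5, length=2 (matching 'af' starting at position 2)
LZ77 triple: (5, 2, 'f')


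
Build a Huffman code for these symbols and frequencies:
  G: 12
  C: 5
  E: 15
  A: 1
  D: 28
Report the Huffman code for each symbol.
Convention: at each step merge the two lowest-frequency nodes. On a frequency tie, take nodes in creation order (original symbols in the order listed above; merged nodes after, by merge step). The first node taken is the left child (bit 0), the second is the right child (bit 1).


Huffman tree construction:
Step 1: Merge A(1) + C(5) = 6
Step 2: Merge (A+C)(6) + G(12) = 18
Step 3: Merge E(15) + ((A+C)+G)(18) = 33
Step 4: Merge D(28) + (E+((A+C)+G))(33) = 61
Read each symbol's code off the tree from the root (left child = 0, right child = 1).

Codes:
  G: 111 (length 3)
  C: 1101 (length 4)
  E: 10 (length 2)
  A: 1100 (length 4)
  D: 0 (length 1)
Average code length: 118/61 = 1.9344 bits/symbol


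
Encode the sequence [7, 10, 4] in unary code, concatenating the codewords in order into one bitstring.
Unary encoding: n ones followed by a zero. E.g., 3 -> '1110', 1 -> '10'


Encode each number as n ones followed by a terminating 0:
  7 -> 11111110 (8 bits)
  10 -> 11111111110 (11 bits)
  4 -> 11110 (5 bits)
Total length = 8 + 11 + 5 = 24 bits.

Unary([7, 10, 4]) = 111111101111111111011110 (24 bits)


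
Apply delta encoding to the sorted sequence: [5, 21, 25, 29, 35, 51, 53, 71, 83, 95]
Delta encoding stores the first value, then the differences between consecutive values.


First value: 5
Deltas:
  21 - 5 = 16
  25 - 21 = 4
  29 - 25 = 4
  35 - 29 = 6
  51 - 35 = 16
  53 - 51 = 2
  71 - 53 = 18
  83 - 71 = 12
  95 - 83 = 12


Delta encoded: [5, 16, 4, 4, 6, 16, 2, 18, 12, 12]


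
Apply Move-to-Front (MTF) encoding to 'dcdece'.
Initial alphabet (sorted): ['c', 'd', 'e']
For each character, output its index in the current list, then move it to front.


MTF encoding:
'd': index 1 in ['c', 'd', 'e'] -> ['d', 'c', 'e']
'c': index 1 in ['d', 'c', 'e'] -> ['c', 'd', 'e']
'd': index 1 in ['c', 'd', 'e'] -> ['d', 'c', 'e']
'e': index 2 in ['d', 'c', 'e'] -> ['e', 'd', 'c']
'c': index 2 in ['e', 'd', 'c'] -> ['c', 'e', 'd']
'e': index 1 in ['c', 'e', 'd'] -> ['e', 'c', 'd']


Output: [1, 1, 1, 2, 2, 1]


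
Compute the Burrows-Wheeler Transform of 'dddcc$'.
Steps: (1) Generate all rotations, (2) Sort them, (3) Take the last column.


Rotations (sorted):
  0: $dddcc -> last char: c
  1: c$dddc -> last char: c
  2: cc$ddd -> last char: d
  3: dcc$dd -> last char: d
  4: ddcc$d -> last char: d
  5: dddcc$ -> last char: $


BWT = ccddd$


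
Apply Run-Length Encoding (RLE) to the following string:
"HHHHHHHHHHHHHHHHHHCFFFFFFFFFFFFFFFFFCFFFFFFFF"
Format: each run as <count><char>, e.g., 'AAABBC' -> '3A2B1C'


Scanning runs left to right:
  i=0: run of 'H' x 18 -> '18H'
  i=18: run of 'C' x 1 -> '1C'
  i=19: run of 'F' x 17 -> '17F'
  i=36: run of 'C' x 1 -> '1C'
  i=37: run of 'F' x 8 -> '8F'

RLE = 18H1C17F1C8F


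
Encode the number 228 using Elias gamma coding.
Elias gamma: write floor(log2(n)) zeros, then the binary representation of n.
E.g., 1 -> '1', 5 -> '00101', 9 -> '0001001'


num_bits = floor(log2(228)) + 1 = 8
leading_zeros = num_bits - 1 = 7
binary(228) = 11100100

Elias gamma(228) = '0000000' + '11100100' = 000000011100100 (15 bits)


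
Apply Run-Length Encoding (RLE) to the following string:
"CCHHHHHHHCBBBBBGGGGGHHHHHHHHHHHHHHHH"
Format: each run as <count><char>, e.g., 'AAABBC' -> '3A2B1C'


Scanning runs left to right:
  i=0: run of 'C' x 2 -> '2C'
  i=2: run of 'H' x 7 -> '7H'
  i=9: run of 'C' x 1 -> '1C'
  i=10: run of 'B' x 5 -> '5B'
  i=15: run of 'G' x 5 -> '5G'
  i=20: run of 'H' x 16 -> '16H'

RLE = 2C7H1C5B5G16H


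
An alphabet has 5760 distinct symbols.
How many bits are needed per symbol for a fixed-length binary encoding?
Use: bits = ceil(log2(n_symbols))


log2(5760) = 12.4919
Bracket: 2^12 = 4096 < 5760 <= 2^13 = 8192
So ceil(log2(5760)) = 13

bits = ceil(log2(5760)) = ceil(12.4919) = 13 bits


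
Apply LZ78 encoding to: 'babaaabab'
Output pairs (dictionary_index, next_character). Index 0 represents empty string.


LZ78 encoding steps:
Dictionary: {0: ''}
Step 1: w='' (idx 0), next='b' -> output (0, 'b'), add 'b' as idx 1
Step 2: w='' (idx 0), next='a' -> output (0, 'a'), add 'a' as idx 2
Step 3: w='b' (idx 1), next='a' -> output (1, 'a'), add 'ba' as idx 3
Step 4: w='a' (idx 2), next='a' -> output (2, 'a'), add 'aa' as idx 4
Step 5: w='ba' (idx 3), next='b' -> output (3, 'b'), add 'bab' as idx 5


Encoded: [(0, 'b'), (0, 'a'), (1, 'a'), (2, 'a'), (3, 'b')]


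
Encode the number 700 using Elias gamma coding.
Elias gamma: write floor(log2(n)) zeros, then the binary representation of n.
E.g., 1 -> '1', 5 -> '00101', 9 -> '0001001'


num_bits = floor(log2(700)) + 1 = 10
leading_zeros = num_bits - 1 = 9
binary(700) = 1010111100

Elias gamma(700) = '000000000' + '1010111100' = 0000000001010111100 (19 bits)


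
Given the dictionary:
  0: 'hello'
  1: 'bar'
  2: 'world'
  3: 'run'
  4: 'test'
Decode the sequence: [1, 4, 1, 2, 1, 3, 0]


Look up each index in the dictionary:
  1 -> 'bar'
  4 -> 'test'
  1 -> 'bar'
  2 -> 'world'
  1 -> 'bar'
  3 -> 'run'
  0 -> 'hello'

Decoded: "bar test bar world bar run hello"


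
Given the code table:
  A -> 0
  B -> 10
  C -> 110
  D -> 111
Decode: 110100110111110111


Decoding:
110 -> C
10 -> B
0 -> A
110 -> C
111 -> D
110 -> C
111 -> D


Result: CBACDCD


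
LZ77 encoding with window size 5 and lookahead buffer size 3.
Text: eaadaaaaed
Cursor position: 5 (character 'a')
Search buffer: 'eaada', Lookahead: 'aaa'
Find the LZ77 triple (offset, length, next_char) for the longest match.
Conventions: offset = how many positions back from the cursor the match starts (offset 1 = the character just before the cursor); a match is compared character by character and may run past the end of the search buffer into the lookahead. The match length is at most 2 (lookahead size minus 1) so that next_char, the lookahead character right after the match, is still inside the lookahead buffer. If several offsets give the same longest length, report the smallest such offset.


Try each offset into the search buffer:
  offset=1 (pos 4, char 'a'): match length 2
  offset=2 (pos 3, char 'd'): match length 0
  offset=3 (pos 2, char 'a'): match length 1
  offset=4 (pos 1, char 'a'): match length 2
  offset=5 (pos 0, char 'e'): match length 0
Longest match has length 2, found at offsets 1, 4; take the smallest, offset 1.
next_char = character at position 5 + 2 = 7 -> 'a'

Best match: offset=1, length=2 (matching 'aa' starting at position 4)
LZ77 triple: (1, 2, 'a')


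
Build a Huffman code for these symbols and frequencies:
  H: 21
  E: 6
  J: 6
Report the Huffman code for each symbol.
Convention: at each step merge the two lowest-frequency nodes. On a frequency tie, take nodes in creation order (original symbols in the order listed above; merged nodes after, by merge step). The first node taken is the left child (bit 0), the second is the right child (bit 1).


Huffman tree construction:
Step 1: Merge E(6) + J(6) = 12
Step 2: Merge (E+J)(12) + H(21) = 33
Read each symbol's code off the tree from the root (left child = 0, right child = 1).

Codes:
  H: 1 (length 1)
  E: 00 (length 2)
  J: 01 (length 2)
Average code length: 45/33 = 1.3636 bits/symbol


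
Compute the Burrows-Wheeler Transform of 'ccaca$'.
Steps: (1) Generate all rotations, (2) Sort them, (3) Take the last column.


Rotations (sorted):
  0: $ccaca -> last char: a
  1: a$ccac -> last char: c
  2: aca$cc -> last char: c
  3: ca$cca -> last char: a
  4: caca$c -> last char: c
  5: ccaca$ -> last char: $


BWT = accac$


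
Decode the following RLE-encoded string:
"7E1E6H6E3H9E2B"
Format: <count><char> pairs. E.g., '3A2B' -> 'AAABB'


Expanding each <count><char> pair:
  7E -> 'EEEEEEE'
  1E -> 'E'
  6H -> 'HHHHHH'
  6E -> 'EEEEEE'
  3H -> 'HHH'
  9E -> 'EEEEEEEEE'
  2B -> 'BB'

Decoded = EEEEEEEEHHHHHHEEEEEEHHHEEEEEEEEEBB


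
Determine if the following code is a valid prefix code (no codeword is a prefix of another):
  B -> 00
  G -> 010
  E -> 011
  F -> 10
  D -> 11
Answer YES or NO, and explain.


Checking each pair (does one codeword prefix another?):
  B='00' vs G='010': no prefix
  B='00' vs E='011': no prefix
  B='00' vs F='10': no prefix
  B='00' vs D='11': no prefix
  G='010' vs B='00': no prefix
  G='010' vs E='011': no prefix
  G='010' vs F='10': no prefix
  G='010' vs D='11': no prefix
  E='011' vs B='00': no prefix
  E='011' vs G='010': no prefix
  E='011' vs F='10': no prefix
  E='011' vs D='11': no prefix
  F='10' vs B='00': no prefix
  F='10' vs G='010': no prefix
  F='10' vs E='011': no prefix
  F='10' vs D='11': no prefix
  D='11' vs B='00': no prefix
  D='11' vs G='010': no prefix
  D='11' vs E='011': no prefix
  D='11' vs F='10': no prefix
No violation found over all pairs.

YES -- this is a valid prefix code. No codeword is a prefix of any other codeword.


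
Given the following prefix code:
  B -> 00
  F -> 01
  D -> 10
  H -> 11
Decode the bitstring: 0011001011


Decoding step by step:
Bits 00 -> B
Bits 11 -> H
Bits 00 -> B
Bits 10 -> D
Bits 11 -> H


Decoded message: BHBDH


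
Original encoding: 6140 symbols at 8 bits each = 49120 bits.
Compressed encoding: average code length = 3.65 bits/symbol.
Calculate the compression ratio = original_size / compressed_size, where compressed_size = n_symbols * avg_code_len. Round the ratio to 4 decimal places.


original_size = n_symbols * orig_bits = 6140 * 8 = 49120 bits
compressed_size = n_symbols * avg_code_len = 6140 * 3.65 = 22411.0 bits
ratio = original_size / compressed_size = 49120 / 22411.0 = 2.1918

Compression ratio = 2.1918


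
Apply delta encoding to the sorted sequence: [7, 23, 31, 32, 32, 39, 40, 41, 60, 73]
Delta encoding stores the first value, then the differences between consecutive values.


First value: 7
Deltas:
  23 - 7 = 16
  31 - 23 = 8
  32 - 31 = 1
  32 - 32 = 0
  39 - 32 = 7
  40 - 39 = 1
  41 - 40 = 1
  60 - 41 = 19
  73 - 60 = 13


Delta encoded: [7, 16, 8, 1, 0, 7, 1, 1, 19, 13]


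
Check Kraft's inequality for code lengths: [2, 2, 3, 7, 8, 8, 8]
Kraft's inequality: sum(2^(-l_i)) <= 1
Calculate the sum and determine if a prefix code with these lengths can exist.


Sum = 2^(-2) + 2^(-2) + 2^(-3) + 2^(-7) + 2^(-8) + 2^(-8) + 2^(-8)
    = 0.25 + 0.25 + 0.125 + 0.0078125 + 0.00390625 + 0.00390625 + 0.00390625
    = 165/256 = 0.64453125
Since 0.64453125 <= 1, Kraft's inequality IS satisfied.
A prefix code with these lengths CAN exist.

Kraft sum = 0.64453125. Satisfied.


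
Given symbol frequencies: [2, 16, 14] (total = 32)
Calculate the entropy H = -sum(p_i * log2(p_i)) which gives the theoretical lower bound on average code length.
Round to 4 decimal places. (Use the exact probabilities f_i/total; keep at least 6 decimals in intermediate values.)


Per-symbol terms -p_i * log2(p_i) with p_i = f_i/32:
  p = 2/32 = 0.062500: log2(p) = -4.000000, -p*log2(p) = 0.250000
  p = 16/32 = 0.500000: log2(p) = -1.000000, -p*log2(p) = 0.500000
  p = 14/32 = 0.437500: log2(p) = -1.192645, -p*log2(p) = 0.521782
H = 0.250000 + 0.500000 + 0.521782 = 1.271782

H = 1.2718 bits/symbol


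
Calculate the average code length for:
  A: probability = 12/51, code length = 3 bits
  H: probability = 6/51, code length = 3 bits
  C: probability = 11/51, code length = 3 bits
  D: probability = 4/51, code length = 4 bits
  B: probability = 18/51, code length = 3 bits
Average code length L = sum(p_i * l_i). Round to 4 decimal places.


Weighted contributions p_i * l_i:
  A: (12/51) * 3 = 36/51
  H: (6/51) * 3 = 18/51
  C: (11/51) * 3 = 33/51
  D: (4/51) * 4 = 16/51
  B: (18/51) * 3 = 54/51
Sum = (36 + 18 + 33 + 16 + 54)/51 = 157/51

L = 157/51 = 3.0784 bits/symbol


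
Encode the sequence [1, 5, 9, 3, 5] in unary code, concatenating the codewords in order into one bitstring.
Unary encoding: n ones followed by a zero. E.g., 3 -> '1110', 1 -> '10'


Encode each number as n ones followed by a terminating 0:
  1 -> 10 (2 bits)
  5 -> 111110 (6 bits)
  9 -> 1111111110 (10 bits)
  3 -> 1110 (4 bits)
  5 -> 111110 (6 bits)
Total length = 2 + 6 + 10 + 4 + 6 = 28 bits.

Unary([1, 5, 9, 3, 5]) = 1011111011111111101110111110 (28 bits)


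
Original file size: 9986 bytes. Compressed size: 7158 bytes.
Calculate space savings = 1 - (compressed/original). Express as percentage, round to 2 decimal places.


ratio = compressed/original = 7158/9986 = 0.716804
savings = 1 - ratio = 1 - 0.716804 = 0.283196
as a percentage: 0.283196 * 100 = 28.32%

Space savings = 1 - 7158/9986 = 28.32%


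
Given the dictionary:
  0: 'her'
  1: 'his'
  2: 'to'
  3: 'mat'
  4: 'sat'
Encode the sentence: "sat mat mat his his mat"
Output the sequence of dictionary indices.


Look up each word in the dictionary:
  'sat' -> 4
  'mat' -> 3
  'mat' -> 3
  'his' -> 1
  'his' -> 1
  'mat' -> 3

Encoded: [4, 3, 3, 1, 1, 3]


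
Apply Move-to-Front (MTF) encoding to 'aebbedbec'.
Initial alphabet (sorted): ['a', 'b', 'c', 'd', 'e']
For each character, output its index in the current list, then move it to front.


MTF encoding:
'a': index 0 in ['a', 'b', 'c', 'd', 'e'] -> ['a', 'b', 'c', 'd', 'e']
'e': index 4 in ['a', 'b', 'c', 'd', 'e'] -> ['e', 'a', 'b', 'c', 'd']
'b': index 2 in ['e', 'a', 'b', 'c', 'd'] -> ['b', 'e', 'a', 'c', 'd']
'b': index 0 in ['b', 'e', 'a', 'c', 'd'] -> ['b', 'e', 'a', 'c', 'd']
'e': index 1 in ['b', 'e', 'a', 'c', 'd'] -> ['e', 'b', 'a', 'c', 'd']
'd': index 4 in ['e', 'b', 'a', 'c', 'd'] -> ['d', 'e', 'b', 'a', 'c']
'b': index 2 in ['d', 'e', 'b', 'a', 'c'] -> ['b', 'd', 'e', 'a', 'c']
'e': index 2 in ['b', 'd', 'e', 'a', 'c'] -> ['e', 'b', 'd', 'a', 'c']
'c': index 4 in ['e', 'b', 'd', 'a', 'c'] -> ['c', 'e', 'b', 'd', 'a']


Output: [0, 4, 2, 0, 1, 4, 2, 2, 4]


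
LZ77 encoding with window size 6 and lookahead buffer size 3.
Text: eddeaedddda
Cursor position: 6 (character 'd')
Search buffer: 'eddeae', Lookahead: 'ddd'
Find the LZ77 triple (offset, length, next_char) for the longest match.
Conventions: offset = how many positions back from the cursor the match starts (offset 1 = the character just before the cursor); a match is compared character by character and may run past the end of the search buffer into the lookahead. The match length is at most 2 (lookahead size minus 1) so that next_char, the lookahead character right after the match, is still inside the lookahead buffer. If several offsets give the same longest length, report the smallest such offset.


Try each offset into the search buffer:
  offset=1 (pos 5, char 'e'): match length 0
  offset=2 (pos 4, char 'a'): match length 0
  offset=3 (pos 3, char 'e'): match length 0
  offset=4 (pos 2, char 'd'): match length 1
  offset=5 (pos 1, char 'd'): match length 2
  offset=6 (pos 0, char 'e'): match length 0
Longest match has length 2 at offset 5.
next_char = character at position 6 + 2 = 8 -> 'd'

Best match: offset=5, length=2 (matching 'dd' starting at position 1)
LZ77 triple: (5, 2, 'd')


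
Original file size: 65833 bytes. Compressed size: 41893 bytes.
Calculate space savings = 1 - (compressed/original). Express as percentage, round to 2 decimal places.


ratio = compressed/original = 41893/65833 = 0.636353
savings = 1 - ratio = 1 - 0.636353 = 0.363647
as a percentage: 0.363647 * 100 = 36.36%

Space savings = 1 - 41893/65833 = 36.36%


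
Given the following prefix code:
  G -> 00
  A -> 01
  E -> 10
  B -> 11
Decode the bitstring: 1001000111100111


Decoding step by step:
Bits 10 -> E
Bits 01 -> A
Bits 00 -> G
Bits 01 -> A
Bits 11 -> B
Bits 10 -> E
Bits 01 -> A
Bits 11 -> B


Decoded message: EAGABEAB


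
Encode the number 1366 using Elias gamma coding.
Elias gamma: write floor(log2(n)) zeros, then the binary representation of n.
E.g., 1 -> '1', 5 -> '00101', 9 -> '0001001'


num_bits = floor(log2(1366)) + 1 = 11
leading_zeros = num_bits - 1 = 10
binary(1366) = 10101010110

Elias gamma(1366) = '0000000000' + '10101010110' = 000000000010101010110 (21 bits)


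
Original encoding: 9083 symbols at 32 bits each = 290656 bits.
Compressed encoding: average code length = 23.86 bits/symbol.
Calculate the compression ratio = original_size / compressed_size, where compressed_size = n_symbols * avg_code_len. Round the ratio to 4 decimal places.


original_size = n_symbols * orig_bits = 9083 * 32 = 290656 bits
compressed_size = n_symbols * avg_code_len = 9083 * 23.86 = 216720.38 bits
ratio = original_size / compressed_size = 290656 / 216720.38 = 1.3412

Compression ratio = 1.3412


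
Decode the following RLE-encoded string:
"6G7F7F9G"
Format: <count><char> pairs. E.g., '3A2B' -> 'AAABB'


Expanding each <count><char> pair:
  6G -> 'GGGGGG'
  7F -> 'FFFFFFF'
  7F -> 'FFFFFFF'
  9G -> 'GGGGGGGGG'

Decoded = GGGGGGFFFFFFFFFFFFFFGGGGGGGGG


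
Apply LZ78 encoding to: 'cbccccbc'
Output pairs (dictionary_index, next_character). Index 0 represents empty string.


LZ78 encoding steps:
Dictionary: {0: ''}
Step 1: w='' (idx 0), next='c' -> output (0, 'c'), add 'c' as idx 1
Step 2: w='' (idx 0), next='b' -> output (0, 'b'), add 'b' as idx 2
Step 3: w='c' (idx 1), next='c' -> output (1, 'c'), add 'cc' as idx 3
Step 4: w='cc' (idx 3), next='b' -> output (3, 'b'), add 'ccb' as idx 4
Step 5: w='c' (idx 1), end of input -> output (1, '')


Encoded: [(0, 'c'), (0, 'b'), (1, 'c'), (3, 'b'), (1, '')]


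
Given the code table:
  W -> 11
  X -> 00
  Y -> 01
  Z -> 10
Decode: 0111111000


Decoding:
01 -> Y
11 -> W
11 -> W
10 -> Z
00 -> X


Result: YWWZX


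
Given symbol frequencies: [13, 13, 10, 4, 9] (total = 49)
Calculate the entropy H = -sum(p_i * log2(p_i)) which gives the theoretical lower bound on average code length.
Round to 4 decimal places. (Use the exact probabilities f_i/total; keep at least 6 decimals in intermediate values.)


Per-symbol terms -p_i * log2(p_i) with p_i = f_i/49:
  p = 13/49 = 0.265306: log2(p) = -1.914270, -p*log2(p) = 0.507868
  p = 13/49 = 0.265306: log2(p) = -1.914270, -p*log2(p) = 0.507868
  p = 10/49 = 0.204082: log2(p) = -2.292782, -p*log2(p) = 0.467915
  p = 4/49 = 0.081633: log2(p) = -3.614710, -p*log2(p) = 0.295078
  p = 9/49 = 0.183673: log2(p) = -2.444785, -p*log2(p) = 0.449042
H = 0.507868 + 0.507868 + 0.467915 + 0.295078 + 0.449042 = 2.227771

H = 2.2278 bits/symbol


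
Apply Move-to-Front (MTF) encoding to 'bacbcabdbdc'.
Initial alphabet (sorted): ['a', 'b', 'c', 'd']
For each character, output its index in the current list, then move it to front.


MTF encoding:
'b': index 1 in ['a', 'b', 'c', 'd'] -> ['b', 'a', 'c', 'd']
'a': index 1 in ['b', 'a', 'c', 'd'] -> ['a', 'b', 'c', 'd']
'c': index 2 in ['a', 'b', 'c', 'd'] -> ['c', 'a', 'b', 'd']
'b': index 2 in ['c', 'a', 'b', 'd'] -> ['b', 'c', 'a', 'd']
'c': index 1 in ['b', 'c', 'a', 'd'] -> ['c', 'b', 'a', 'd']
'a': index 2 in ['c', 'b', 'a', 'd'] -> ['a', 'c', 'b', 'd']
'b': index 2 in ['a', 'c', 'b', 'd'] -> ['b', 'a', 'c', 'd']
'd': index 3 in ['b', 'a', 'c', 'd'] -> ['d', 'b', 'a', 'c']
'b': index 1 in ['d', 'b', 'a', 'c'] -> ['b', 'd', 'a', 'c']
'd': index 1 in ['b', 'd', 'a', 'c'] -> ['d', 'b', 'a', 'c']
'c': index 3 in ['d', 'b', 'a', 'c'] -> ['c', 'd', 'b', 'a']


Output: [1, 1, 2, 2, 1, 2, 2, 3, 1, 1, 3]


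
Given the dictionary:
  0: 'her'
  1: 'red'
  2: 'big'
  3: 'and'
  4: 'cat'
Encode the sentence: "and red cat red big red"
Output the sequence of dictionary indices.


Look up each word in the dictionary:
  'and' -> 3
  'red' -> 1
  'cat' -> 4
  'red' -> 1
  'big' -> 2
  'red' -> 1

Encoded: [3, 1, 4, 1, 2, 1]


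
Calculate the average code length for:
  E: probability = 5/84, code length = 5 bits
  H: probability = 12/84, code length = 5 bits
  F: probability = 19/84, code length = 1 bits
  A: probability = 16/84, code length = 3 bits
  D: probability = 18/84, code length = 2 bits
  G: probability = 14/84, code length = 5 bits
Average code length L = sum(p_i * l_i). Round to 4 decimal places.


Weighted contributions p_i * l_i:
  E: (5/84) * 5 = 25/84
  H: (12/84) * 5 = 60/84
  F: (19/84) * 1 = 19/84
  A: (16/84) * 3 = 48/84
  D: (18/84) * 2 = 36/84
  G: (14/84) * 5 = 70/84
Sum = (25 + 60 + 19 + 48 + 36 + 70)/84 = 258/84

L = 258/84 = 3.0714 bits/symbol


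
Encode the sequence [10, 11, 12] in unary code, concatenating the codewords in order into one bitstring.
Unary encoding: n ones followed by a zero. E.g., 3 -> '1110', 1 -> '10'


Encode each number as n ones followed by a terminating 0:
  10 -> 11111111110 (11 bits)
  11 -> 111111111110 (12 bits)
  12 -> 1111111111110 (13 bits)
Total length = 11 + 12 + 13 = 36 bits.

Unary([10, 11, 12]) = 111111111101111111111101111111111110 (36 bits)


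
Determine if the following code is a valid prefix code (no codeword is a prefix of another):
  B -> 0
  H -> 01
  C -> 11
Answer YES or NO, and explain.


Checking each pair (does one codeword prefix another?):
  B='0' vs H='01': prefix -- VIOLATION

NO -- this is NOT a valid prefix code. B (0) is a prefix of H (01).


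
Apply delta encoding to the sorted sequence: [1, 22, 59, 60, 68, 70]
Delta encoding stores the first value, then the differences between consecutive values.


First value: 1
Deltas:
  22 - 1 = 21
  59 - 22 = 37
  60 - 59 = 1
  68 - 60 = 8
  70 - 68 = 2


Delta encoded: [1, 21, 37, 1, 8, 2]


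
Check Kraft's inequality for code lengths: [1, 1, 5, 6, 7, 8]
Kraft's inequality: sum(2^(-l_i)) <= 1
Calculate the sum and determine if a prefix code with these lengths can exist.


Sum = 2^(-1) + 2^(-1) + 2^(-5) + 2^(-6) + 2^(-7) + 2^(-8)
    = 0.5 + 0.5 + 0.03125 + 0.015625 + 0.0078125 + 0.00390625
    = 271/256 = 1.05859375
Since 1.05859375 > 1, Kraft's inequality is NOT satisfied.
A prefix code with these lengths CANNOT exist.

Kraft sum = 1.05859375. Not satisfied.


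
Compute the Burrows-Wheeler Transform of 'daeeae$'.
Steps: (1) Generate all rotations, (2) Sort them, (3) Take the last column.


Rotations (sorted):
  0: $daeeae -> last char: e
  1: ae$daee -> last char: e
  2: aeeae$d -> last char: d
  3: daeeae$ -> last char: $
  4: e$daeea -> last char: a
  5: eae$dae -> last char: e
  6: eeae$da -> last char: a


BWT = eed$aea


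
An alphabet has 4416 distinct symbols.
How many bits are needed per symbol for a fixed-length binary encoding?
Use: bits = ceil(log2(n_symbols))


log2(4416) = 12.1085
Bracket: 2^12 = 4096 < 4416 <= 2^13 = 8192
So ceil(log2(4416)) = 13

bits = ceil(log2(4416)) = ceil(12.1085) = 13 bits


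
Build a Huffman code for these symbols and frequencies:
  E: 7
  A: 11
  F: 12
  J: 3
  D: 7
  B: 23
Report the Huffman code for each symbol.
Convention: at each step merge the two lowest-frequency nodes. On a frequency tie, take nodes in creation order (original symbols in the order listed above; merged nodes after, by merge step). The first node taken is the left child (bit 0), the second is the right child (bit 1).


Huffman tree construction:
Step 1: Merge J(3) + E(7) = 10
Step 2: Merge D(7) + (J+E)(10) = 17
Step 3: Merge A(11) + F(12) = 23
Step 4: Merge (D+(J+E))(17) + B(23) = 40
Step 5: Merge (A+F)(23) + ((D+(J+E))+B)(40) = 63
Read each symbol's code off the tree from the root (left child = 0, right child = 1).

Codes:
  E: 1011 (length 4)
  A: 00 (length 2)
  F: 01 (length 2)
  J: 1010 (length 4)
  D: 100 (length 3)
  B: 11 (length 2)
Average code length: 153/63 = 2.4286 bits/symbol


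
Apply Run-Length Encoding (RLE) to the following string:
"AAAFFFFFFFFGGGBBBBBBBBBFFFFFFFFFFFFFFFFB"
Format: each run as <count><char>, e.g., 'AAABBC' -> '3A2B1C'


Scanning runs left to right:
  i=0: run of 'A' x 3 -> '3A'
  i=3: run of 'F' x 8 -> '8F'
  i=11: run of 'G' x 3 -> '3G'
  i=14: run of 'B' x 9 -> '9B'
  i=23: run of 'F' x 16 -> '16F'
  i=39: run of 'B' x 1 -> '1B'

RLE = 3A8F3G9B16F1B


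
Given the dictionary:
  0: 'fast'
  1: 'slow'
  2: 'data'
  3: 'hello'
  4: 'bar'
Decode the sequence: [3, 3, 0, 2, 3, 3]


Look up each index in the dictionary:
  3 -> 'hello'
  3 -> 'hello'
  0 -> 'fast'
  2 -> 'data'
  3 -> 'hello'
  3 -> 'hello'

Decoded: "hello hello fast data hello hello"
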